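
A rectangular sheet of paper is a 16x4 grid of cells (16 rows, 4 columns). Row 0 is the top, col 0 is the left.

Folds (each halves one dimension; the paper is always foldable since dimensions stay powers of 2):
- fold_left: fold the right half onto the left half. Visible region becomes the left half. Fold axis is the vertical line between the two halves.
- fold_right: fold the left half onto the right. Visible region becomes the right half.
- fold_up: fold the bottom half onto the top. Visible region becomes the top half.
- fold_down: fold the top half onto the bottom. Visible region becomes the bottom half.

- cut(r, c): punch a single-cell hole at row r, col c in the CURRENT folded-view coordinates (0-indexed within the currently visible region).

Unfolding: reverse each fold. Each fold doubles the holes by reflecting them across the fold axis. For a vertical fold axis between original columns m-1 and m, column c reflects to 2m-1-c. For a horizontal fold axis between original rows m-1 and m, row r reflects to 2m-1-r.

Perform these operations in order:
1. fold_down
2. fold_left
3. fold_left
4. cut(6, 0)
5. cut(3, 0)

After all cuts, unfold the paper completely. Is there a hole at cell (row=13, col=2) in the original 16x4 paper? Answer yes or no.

Op 1 fold_down: fold axis h@8; visible region now rows[8,16) x cols[0,4) = 8x4
Op 2 fold_left: fold axis v@2; visible region now rows[8,16) x cols[0,2) = 8x2
Op 3 fold_left: fold axis v@1; visible region now rows[8,16) x cols[0,1) = 8x1
Op 4 cut(6, 0): punch at orig (14,0); cuts so far [(14, 0)]; region rows[8,16) x cols[0,1) = 8x1
Op 5 cut(3, 0): punch at orig (11,0); cuts so far [(11, 0), (14, 0)]; region rows[8,16) x cols[0,1) = 8x1
Unfold 1 (reflect across v@1): 4 holes -> [(11, 0), (11, 1), (14, 0), (14, 1)]
Unfold 2 (reflect across v@2): 8 holes -> [(11, 0), (11, 1), (11, 2), (11, 3), (14, 0), (14, 1), (14, 2), (14, 3)]
Unfold 3 (reflect across h@8): 16 holes -> [(1, 0), (1, 1), (1, 2), (1, 3), (4, 0), (4, 1), (4, 2), (4, 3), (11, 0), (11, 1), (11, 2), (11, 3), (14, 0), (14, 1), (14, 2), (14, 3)]
Holes: [(1, 0), (1, 1), (1, 2), (1, 3), (4, 0), (4, 1), (4, 2), (4, 3), (11, 0), (11, 1), (11, 2), (11, 3), (14, 0), (14, 1), (14, 2), (14, 3)]

Answer: no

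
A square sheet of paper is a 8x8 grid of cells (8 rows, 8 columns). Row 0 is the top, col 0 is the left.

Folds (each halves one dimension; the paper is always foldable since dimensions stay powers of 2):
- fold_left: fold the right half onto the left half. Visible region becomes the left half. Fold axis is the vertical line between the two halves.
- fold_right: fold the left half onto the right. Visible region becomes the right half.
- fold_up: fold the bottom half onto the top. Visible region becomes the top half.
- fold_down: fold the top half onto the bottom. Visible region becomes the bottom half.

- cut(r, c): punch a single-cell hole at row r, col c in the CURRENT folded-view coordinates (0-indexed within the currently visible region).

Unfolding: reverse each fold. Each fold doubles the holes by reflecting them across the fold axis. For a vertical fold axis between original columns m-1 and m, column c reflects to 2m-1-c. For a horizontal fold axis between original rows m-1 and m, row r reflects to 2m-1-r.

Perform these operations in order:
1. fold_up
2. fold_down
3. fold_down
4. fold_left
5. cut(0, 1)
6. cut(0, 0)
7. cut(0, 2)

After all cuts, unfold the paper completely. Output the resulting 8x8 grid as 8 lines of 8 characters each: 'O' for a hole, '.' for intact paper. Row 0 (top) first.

Op 1 fold_up: fold axis h@4; visible region now rows[0,4) x cols[0,8) = 4x8
Op 2 fold_down: fold axis h@2; visible region now rows[2,4) x cols[0,8) = 2x8
Op 3 fold_down: fold axis h@3; visible region now rows[3,4) x cols[0,8) = 1x8
Op 4 fold_left: fold axis v@4; visible region now rows[3,4) x cols[0,4) = 1x4
Op 5 cut(0, 1): punch at orig (3,1); cuts so far [(3, 1)]; region rows[3,4) x cols[0,4) = 1x4
Op 6 cut(0, 0): punch at orig (3,0); cuts so far [(3, 0), (3, 1)]; region rows[3,4) x cols[0,4) = 1x4
Op 7 cut(0, 2): punch at orig (3,2); cuts so far [(3, 0), (3, 1), (3, 2)]; region rows[3,4) x cols[0,4) = 1x4
Unfold 1 (reflect across v@4): 6 holes -> [(3, 0), (3, 1), (3, 2), (3, 5), (3, 6), (3, 7)]
Unfold 2 (reflect across h@3): 12 holes -> [(2, 0), (2, 1), (2, 2), (2, 5), (2, 6), (2, 7), (3, 0), (3, 1), (3, 2), (3, 5), (3, 6), (3, 7)]
Unfold 3 (reflect across h@2): 24 holes -> [(0, 0), (0, 1), (0, 2), (0, 5), (0, 6), (0, 7), (1, 0), (1, 1), (1, 2), (1, 5), (1, 6), (1, 7), (2, 0), (2, 1), (2, 2), (2, 5), (2, 6), (2, 7), (3, 0), (3, 1), (3, 2), (3, 5), (3, 6), (3, 7)]
Unfold 4 (reflect across h@4): 48 holes -> [(0, 0), (0, 1), (0, 2), (0, 5), (0, 6), (0, 7), (1, 0), (1, 1), (1, 2), (1, 5), (1, 6), (1, 7), (2, 0), (2, 1), (2, 2), (2, 5), (2, 6), (2, 7), (3, 0), (3, 1), (3, 2), (3, 5), (3, 6), (3, 7), (4, 0), (4, 1), (4, 2), (4, 5), (4, 6), (4, 7), (5, 0), (5, 1), (5, 2), (5, 5), (5, 6), (5, 7), (6, 0), (6, 1), (6, 2), (6, 5), (6, 6), (6, 7), (7, 0), (7, 1), (7, 2), (7, 5), (7, 6), (7, 7)]

Answer: OOO..OOO
OOO..OOO
OOO..OOO
OOO..OOO
OOO..OOO
OOO..OOO
OOO..OOO
OOO..OOO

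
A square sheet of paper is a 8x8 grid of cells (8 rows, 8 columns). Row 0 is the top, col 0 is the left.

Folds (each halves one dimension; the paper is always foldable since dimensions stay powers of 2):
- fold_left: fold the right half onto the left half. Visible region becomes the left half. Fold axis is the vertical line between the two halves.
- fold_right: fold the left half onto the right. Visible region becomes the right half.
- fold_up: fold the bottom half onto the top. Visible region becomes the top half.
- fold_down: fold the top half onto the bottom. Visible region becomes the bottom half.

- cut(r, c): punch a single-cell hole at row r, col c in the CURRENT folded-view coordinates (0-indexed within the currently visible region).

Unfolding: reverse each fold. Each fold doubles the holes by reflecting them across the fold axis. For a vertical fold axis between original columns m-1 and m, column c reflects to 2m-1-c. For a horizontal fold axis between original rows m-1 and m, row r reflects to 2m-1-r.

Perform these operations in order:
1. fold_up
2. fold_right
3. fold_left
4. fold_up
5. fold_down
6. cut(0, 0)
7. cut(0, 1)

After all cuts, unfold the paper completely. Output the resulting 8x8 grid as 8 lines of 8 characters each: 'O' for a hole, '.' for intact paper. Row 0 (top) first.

Answer: OOOOOOOO
OOOOOOOO
OOOOOOOO
OOOOOOOO
OOOOOOOO
OOOOOOOO
OOOOOOOO
OOOOOOOO

Derivation:
Op 1 fold_up: fold axis h@4; visible region now rows[0,4) x cols[0,8) = 4x8
Op 2 fold_right: fold axis v@4; visible region now rows[0,4) x cols[4,8) = 4x4
Op 3 fold_left: fold axis v@6; visible region now rows[0,4) x cols[4,6) = 4x2
Op 4 fold_up: fold axis h@2; visible region now rows[0,2) x cols[4,6) = 2x2
Op 5 fold_down: fold axis h@1; visible region now rows[1,2) x cols[4,6) = 1x2
Op 6 cut(0, 0): punch at orig (1,4); cuts so far [(1, 4)]; region rows[1,2) x cols[4,6) = 1x2
Op 7 cut(0, 1): punch at orig (1,5); cuts so far [(1, 4), (1, 5)]; region rows[1,2) x cols[4,6) = 1x2
Unfold 1 (reflect across h@1): 4 holes -> [(0, 4), (0, 5), (1, 4), (1, 5)]
Unfold 2 (reflect across h@2): 8 holes -> [(0, 4), (0, 5), (1, 4), (1, 5), (2, 4), (2, 5), (3, 4), (3, 5)]
Unfold 3 (reflect across v@6): 16 holes -> [(0, 4), (0, 5), (0, 6), (0, 7), (1, 4), (1, 5), (1, 6), (1, 7), (2, 4), (2, 5), (2, 6), (2, 7), (3, 4), (3, 5), (3, 6), (3, 7)]
Unfold 4 (reflect across v@4): 32 holes -> [(0, 0), (0, 1), (0, 2), (0, 3), (0, 4), (0, 5), (0, 6), (0, 7), (1, 0), (1, 1), (1, 2), (1, 3), (1, 4), (1, 5), (1, 6), (1, 7), (2, 0), (2, 1), (2, 2), (2, 3), (2, 4), (2, 5), (2, 6), (2, 7), (3, 0), (3, 1), (3, 2), (3, 3), (3, 4), (3, 5), (3, 6), (3, 7)]
Unfold 5 (reflect across h@4): 64 holes -> [(0, 0), (0, 1), (0, 2), (0, 3), (0, 4), (0, 5), (0, 6), (0, 7), (1, 0), (1, 1), (1, 2), (1, 3), (1, 4), (1, 5), (1, 6), (1, 7), (2, 0), (2, 1), (2, 2), (2, 3), (2, 4), (2, 5), (2, 6), (2, 7), (3, 0), (3, 1), (3, 2), (3, 3), (3, 4), (3, 5), (3, 6), (3, 7), (4, 0), (4, 1), (4, 2), (4, 3), (4, 4), (4, 5), (4, 6), (4, 7), (5, 0), (5, 1), (5, 2), (5, 3), (5, 4), (5, 5), (5, 6), (5, 7), (6, 0), (6, 1), (6, 2), (6, 3), (6, 4), (6, 5), (6, 6), (6, 7), (7, 0), (7, 1), (7, 2), (7, 3), (7, 4), (7, 5), (7, 6), (7, 7)]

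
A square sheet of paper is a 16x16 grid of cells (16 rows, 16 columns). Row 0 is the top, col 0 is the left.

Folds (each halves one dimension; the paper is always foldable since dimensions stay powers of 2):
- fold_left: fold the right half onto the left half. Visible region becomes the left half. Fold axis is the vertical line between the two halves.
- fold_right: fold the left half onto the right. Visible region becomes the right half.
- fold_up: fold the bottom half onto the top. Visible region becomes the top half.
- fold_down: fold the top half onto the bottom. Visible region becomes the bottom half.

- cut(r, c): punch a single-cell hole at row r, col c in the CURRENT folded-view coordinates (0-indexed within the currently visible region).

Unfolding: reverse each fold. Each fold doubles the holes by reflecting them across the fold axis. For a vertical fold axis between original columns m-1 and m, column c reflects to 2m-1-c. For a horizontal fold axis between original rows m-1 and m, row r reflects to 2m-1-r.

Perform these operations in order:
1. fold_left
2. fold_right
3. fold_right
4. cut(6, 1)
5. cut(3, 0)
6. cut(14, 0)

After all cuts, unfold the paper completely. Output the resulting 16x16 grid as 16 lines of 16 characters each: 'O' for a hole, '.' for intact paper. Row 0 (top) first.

Op 1 fold_left: fold axis v@8; visible region now rows[0,16) x cols[0,8) = 16x8
Op 2 fold_right: fold axis v@4; visible region now rows[0,16) x cols[4,8) = 16x4
Op 3 fold_right: fold axis v@6; visible region now rows[0,16) x cols[6,8) = 16x2
Op 4 cut(6, 1): punch at orig (6,7); cuts so far [(6, 7)]; region rows[0,16) x cols[6,8) = 16x2
Op 5 cut(3, 0): punch at orig (3,6); cuts so far [(3, 6), (6, 7)]; region rows[0,16) x cols[6,8) = 16x2
Op 6 cut(14, 0): punch at orig (14,6); cuts so far [(3, 6), (6, 7), (14, 6)]; region rows[0,16) x cols[6,8) = 16x2
Unfold 1 (reflect across v@6): 6 holes -> [(3, 5), (3, 6), (6, 4), (6, 7), (14, 5), (14, 6)]
Unfold 2 (reflect across v@4): 12 holes -> [(3, 1), (3, 2), (3, 5), (3, 6), (6, 0), (6, 3), (6, 4), (6, 7), (14, 1), (14, 2), (14, 5), (14, 6)]
Unfold 3 (reflect across v@8): 24 holes -> [(3, 1), (3, 2), (3, 5), (3, 6), (3, 9), (3, 10), (3, 13), (3, 14), (6, 0), (6, 3), (6, 4), (6, 7), (6, 8), (6, 11), (6, 12), (6, 15), (14, 1), (14, 2), (14, 5), (14, 6), (14, 9), (14, 10), (14, 13), (14, 14)]

Answer: ................
................
................
.OO..OO..OO..OO.
................
................
O..OO..OO..OO..O
................
................
................
................
................
................
................
.OO..OO..OO..OO.
................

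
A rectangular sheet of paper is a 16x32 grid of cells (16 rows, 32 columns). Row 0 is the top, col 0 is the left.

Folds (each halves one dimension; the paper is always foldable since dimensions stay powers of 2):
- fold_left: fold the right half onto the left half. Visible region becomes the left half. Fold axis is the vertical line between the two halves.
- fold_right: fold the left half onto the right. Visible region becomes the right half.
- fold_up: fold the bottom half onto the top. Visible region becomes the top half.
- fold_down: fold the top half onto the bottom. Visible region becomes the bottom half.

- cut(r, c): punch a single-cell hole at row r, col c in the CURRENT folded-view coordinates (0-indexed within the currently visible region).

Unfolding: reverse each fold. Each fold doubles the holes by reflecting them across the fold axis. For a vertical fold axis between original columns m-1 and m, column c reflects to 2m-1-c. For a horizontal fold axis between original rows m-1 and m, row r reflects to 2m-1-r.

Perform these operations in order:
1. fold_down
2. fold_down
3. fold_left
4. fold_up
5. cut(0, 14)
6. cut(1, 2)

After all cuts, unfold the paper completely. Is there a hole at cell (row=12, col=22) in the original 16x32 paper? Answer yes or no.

Op 1 fold_down: fold axis h@8; visible region now rows[8,16) x cols[0,32) = 8x32
Op 2 fold_down: fold axis h@12; visible region now rows[12,16) x cols[0,32) = 4x32
Op 3 fold_left: fold axis v@16; visible region now rows[12,16) x cols[0,16) = 4x16
Op 4 fold_up: fold axis h@14; visible region now rows[12,14) x cols[0,16) = 2x16
Op 5 cut(0, 14): punch at orig (12,14); cuts so far [(12, 14)]; region rows[12,14) x cols[0,16) = 2x16
Op 6 cut(1, 2): punch at orig (13,2); cuts so far [(12, 14), (13, 2)]; region rows[12,14) x cols[0,16) = 2x16
Unfold 1 (reflect across h@14): 4 holes -> [(12, 14), (13, 2), (14, 2), (15, 14)]
Unfold 2 (reflect across v@16): 8 holes -> [(12, 14), (12, 17), (13, 2), (13, 29), (14, 2), (14, 29), (15, 14), (15, 17)]
Unfold 3 (reflect across h@12): 16 holes -> [(8, 14), (8, 17), (9, 2), (9, 29), (10, 2), (10, 29), (11, 14), (11, 17), (12, 14), (12, 17), (13, 2), (13, 29), (14, 2), (14, 29), (15, 14), (15, 17)]
Unfold 4 (reflect across h@8): 32 holes -> [(0, 14), (0, 17), (1, 2), (1, 29), (2, 2), (2, 29), (3, 14), (3, 17), (4, 14), (4, 17), (5, 2), (5, 29), (6, 2), (6, 29), (7, 14), (7, 17), (8, 14), (8, 17), (9, 2), (9, 29), (10, 2), (10, 29), (11, 14), (11, 17), (12, 14), (12, 17), (13, 2), (13, 29), (14, 2), (14, 29), (15, 14), (15, 17)]
Holes: [(0, 14), (0, 17), (1, 2), (1, 29), (2, 2), (2, 29), (3, 14), (3, 17), (4, 14), (4, 17), (5, 2), (5, 29), (6, 2), (6, 29), (7, 14), (7, 17), (8, 14), (8, 17), (9, 2), (9, 29), (10, 2), (10, 29), (11, 14), (11, 17), (12, 14), (12, 17), (13, 2), (13, 29), (14, 2), (14, 29), (15, 14), (15, 17)]

Answer: no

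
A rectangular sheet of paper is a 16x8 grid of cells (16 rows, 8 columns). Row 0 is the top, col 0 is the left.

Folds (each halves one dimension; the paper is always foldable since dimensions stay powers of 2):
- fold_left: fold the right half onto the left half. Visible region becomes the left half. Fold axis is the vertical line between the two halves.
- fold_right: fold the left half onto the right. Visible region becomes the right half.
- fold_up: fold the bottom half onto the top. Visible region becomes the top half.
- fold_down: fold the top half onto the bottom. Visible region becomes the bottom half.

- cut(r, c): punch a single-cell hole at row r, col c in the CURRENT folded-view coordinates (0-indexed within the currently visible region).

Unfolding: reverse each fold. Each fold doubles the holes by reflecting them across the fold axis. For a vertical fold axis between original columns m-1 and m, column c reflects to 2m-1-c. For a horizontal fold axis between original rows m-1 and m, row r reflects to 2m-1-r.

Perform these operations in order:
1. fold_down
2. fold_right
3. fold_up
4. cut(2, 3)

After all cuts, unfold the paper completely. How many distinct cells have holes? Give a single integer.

Answer: 8

Derivation:
Op 1 fold_down: fold axis h@8; visible region now rows[8,16) x cols[0,8) = 8x8
Op 2 fold_right: fold axis v@4; visible region now rows[8,16) x cols[4,8) = 8x4
Op 3 fold_up: fold axis h@12; visible region now rows[8,12) x cols[4,8) = 4x4
Op 4 cut(2, 3): punch at orig (10,7); cuts so far [(10, 7)]; region rows[8,12) x cols[4,8) = 4x4
Unfold 1 (reflect across h@12): 2 holes -> [(10, 7), (13, 7)]
Unfold 2 (reflect across v@4): 4 holes -> [(10, 0), (10, 7), (13, 0), (13, 7)]
Unfold 3 (reflect across h@8): 8 holes -> [(2, 0), (2, 7), (5, 0), (5, 7), (10, 0), (10, 7), (13, 0), (13, 7)]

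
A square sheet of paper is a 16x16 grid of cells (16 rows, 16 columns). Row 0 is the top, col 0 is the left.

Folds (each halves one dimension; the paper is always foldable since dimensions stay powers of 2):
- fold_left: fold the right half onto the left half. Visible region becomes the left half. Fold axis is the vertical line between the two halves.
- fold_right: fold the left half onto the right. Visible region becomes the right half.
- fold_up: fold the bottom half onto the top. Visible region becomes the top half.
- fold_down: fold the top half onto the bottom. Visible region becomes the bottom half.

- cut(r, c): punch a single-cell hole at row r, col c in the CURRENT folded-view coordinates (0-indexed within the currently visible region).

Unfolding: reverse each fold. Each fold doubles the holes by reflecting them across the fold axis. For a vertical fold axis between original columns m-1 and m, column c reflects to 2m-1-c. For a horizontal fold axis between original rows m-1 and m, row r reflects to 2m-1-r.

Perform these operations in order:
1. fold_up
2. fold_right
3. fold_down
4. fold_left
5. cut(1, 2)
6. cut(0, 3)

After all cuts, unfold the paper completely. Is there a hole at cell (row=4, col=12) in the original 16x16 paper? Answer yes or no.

Op 1 fold_up: fold axis h@8; visible region now rows[0,8) x cols[0,16) = 8x16
Op 2 fold_right: fold axis v@8; visible region now rows[0,8) x cols[8,16) = 8x8
Op 3 fold_down: fold axis h@4; visible region now rows[4,8) x cols[8,16) = 4x8
Op 4 fold_left: fold axis v@12; visible region now rows[4,8) x cols[8,12) = 4x4
Op 5 cut(1, 2): punch at orig (5,10); cuts so far [(5, 10)]; region rows[4,8) x cols[8,12) = 4x4
Op 6 cut(0, 3): punch at orig (4,11); cuts so far [(4, 11), (5, 10)]; region rows[4,8) x cols[8,12) = 4x4
Unfold 1 (reflect across v@12): 4 holes -> [(4, 11), (4, 12), (5, 10), (5, 13)]
Unfold 2 (reflect across h@4): 8 holes -> [(2, 10), (2, 13), (3, 11), (3, 12), (4, 11), (4, 12), (5, 10), (5, 13)]
Unfold 3 (reflect across v@8): 16 holes -> [(2, 2), (2, 5), (2, 10), (2, 13), (3, 3), (3, 4), (3, 11), (3, 12), (4, 3), (4, 4), (4, 11), (4, 12), (5, 2), (5, 5), (5, 10), (5, 13)]
Unfold 4 (reflect across h@8): 32 holes -> [(2, 2), (2, 5), (2, 10), (2, 13), (3, 3), (3, 4), (3, 11), (3, 12), (4, 3), (4, 4), (4, 11), (4, 12), (5, 2), (5, 5), (5, 10), (5, 13), (10, 2), (10, 5), (10, 10), (10, 13), (11, 3), (11, 4), (11, 11), (11, 12), (12, 3), (12, 4), (12, 11), (12, 12), (13, 2), (13, 5), (13, 10), (13, 13)]
Holes: [(2, 2), (2, 5), (2, 10), (2, 13), (3, 3), (3, 4), (3, 11), (3, 12), (4, 3), (4, 4), (4, 11), (4, 12), (5, 2), (5, 5), (5, 10), (5, 13), (10, 2), (10, 5), (10, 10), (10, 13), (11, 3), (11, 4), (11, 11), (11, 12), (12, 3), (12, 4), (12, 11), (12, 12), (13, 2), (13, 5), (13, 10), (13, 13)]

Answer: yes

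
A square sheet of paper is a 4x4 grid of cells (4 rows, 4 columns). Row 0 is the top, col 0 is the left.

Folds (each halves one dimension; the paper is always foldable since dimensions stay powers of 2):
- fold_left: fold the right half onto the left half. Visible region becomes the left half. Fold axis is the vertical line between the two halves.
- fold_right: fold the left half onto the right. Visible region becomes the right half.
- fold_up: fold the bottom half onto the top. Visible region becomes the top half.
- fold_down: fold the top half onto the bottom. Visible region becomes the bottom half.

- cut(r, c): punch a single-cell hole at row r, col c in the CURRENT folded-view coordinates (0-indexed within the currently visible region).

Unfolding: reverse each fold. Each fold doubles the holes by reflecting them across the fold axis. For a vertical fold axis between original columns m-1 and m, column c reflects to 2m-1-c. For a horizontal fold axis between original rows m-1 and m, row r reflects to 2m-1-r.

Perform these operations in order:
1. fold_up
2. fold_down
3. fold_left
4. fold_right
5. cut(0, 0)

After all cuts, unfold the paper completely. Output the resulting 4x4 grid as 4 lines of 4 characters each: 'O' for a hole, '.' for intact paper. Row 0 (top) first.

Answer: OOOO
OOOO
OOOO
OOOO

Derivation:
Op 1 fold_up: fold axis h@2; visible region now rows[0,2) x cols[0,4) = 2x4
Op 2 fold_down: fold axis h@1; visible region now rows[1,2) x cols[0,4) = 1x4
Op 3 fold_left: fold axis v@2; visible region now rows[1,2) x cols[0,2) = 1x2
Op 4 fold_right: fold axis v@1; visible region now rows[1,2) x cols[1,2) = 1x1
Op 5 cut(0, 0): punch at orig (1,1); cuts so far [(1, 1)]; region rows[1,2) x cols[1,2) = 1x1
Unfold 1 (reflect across v@1): 2 holes -> [(1, 0), (1, 1)]
Unfold 2 (reflect across v@2): 4 holes -> [(1, 0), (1, 1), (1, 2), (1, 3)]
Unfold 3 (reflect across h@1): 8 holes -> [(0, 0), (0, 1), (0, 2), (0, 3), (1, 0), (1, 1), (1, 2), (1, 3)]
Unfold 4 (reflect across h@2): 16 holes -> [(0, 0), (0, 1), (0, 2), (0, 3), (1, 0), (1, 1), (1, 2), (1, 3), (2, 0), (2, 1), (2, 2), (2, 3), (3, 0), (3, 1), (3, 2), (3, 3)]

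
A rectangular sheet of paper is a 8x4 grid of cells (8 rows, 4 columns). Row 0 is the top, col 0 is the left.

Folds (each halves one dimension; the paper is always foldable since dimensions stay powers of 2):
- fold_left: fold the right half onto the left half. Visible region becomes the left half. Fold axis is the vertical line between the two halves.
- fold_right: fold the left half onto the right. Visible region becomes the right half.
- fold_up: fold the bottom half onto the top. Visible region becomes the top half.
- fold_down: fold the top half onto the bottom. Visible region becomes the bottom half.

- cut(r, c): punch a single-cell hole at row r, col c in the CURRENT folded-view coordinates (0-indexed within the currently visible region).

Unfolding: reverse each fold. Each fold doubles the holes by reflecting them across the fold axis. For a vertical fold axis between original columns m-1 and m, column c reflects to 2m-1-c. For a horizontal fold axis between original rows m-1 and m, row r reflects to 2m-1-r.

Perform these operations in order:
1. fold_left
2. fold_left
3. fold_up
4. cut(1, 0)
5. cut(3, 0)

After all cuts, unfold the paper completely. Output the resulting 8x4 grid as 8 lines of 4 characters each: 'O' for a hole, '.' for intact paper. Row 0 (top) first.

Op 1 fold_left: fold axis v@2; visible region now rows[0,8) x cols[0,2) = 8x2
Op 2 fold_left: fold axis v@1; visible region now rows[0,8) x cols[0,1) = 8x1
Op 3 fold_up: fold axis h@4; visible region now rows[0,4) x cols[0,1) = 4x1
Op 4 cut(1, 0): punch at orig (1,0); cuts so far [(1, 0)]; region rows[0,4) x cols[0,1) = 4x1
Op 5 cut(3, 0): punch at orig (3,0); cuts so far [(1, 0), (3, 0)]; region rows[0,4) x cols[0,1) = 4x1
Unfold 1 (reflect across h@4): 4 holes -> [(1, 0), (3, 0), (4, 0), (6, 0)]
Unfold 2 (reflect across v@1): 8 holes -> [(1, 0), (1, 1), (3, 0), (3, 1), (4, 0), (4, 1), (6, 0), (6, 1)]
Unfold 3 (reflect across v@2): 16 holes -> [(1, 0), (1, 1), (1, 2), (1, 3), (3, 0), (3, 1), (3, 2), (3, 3), (4, 0), (4, 1), (4, 2), (4, 3), (6, 0), (6, 1), (6, 2), (6, 3)]

Answer: ....
OOOO
....
OOOO
OOOO
....
OOOO
....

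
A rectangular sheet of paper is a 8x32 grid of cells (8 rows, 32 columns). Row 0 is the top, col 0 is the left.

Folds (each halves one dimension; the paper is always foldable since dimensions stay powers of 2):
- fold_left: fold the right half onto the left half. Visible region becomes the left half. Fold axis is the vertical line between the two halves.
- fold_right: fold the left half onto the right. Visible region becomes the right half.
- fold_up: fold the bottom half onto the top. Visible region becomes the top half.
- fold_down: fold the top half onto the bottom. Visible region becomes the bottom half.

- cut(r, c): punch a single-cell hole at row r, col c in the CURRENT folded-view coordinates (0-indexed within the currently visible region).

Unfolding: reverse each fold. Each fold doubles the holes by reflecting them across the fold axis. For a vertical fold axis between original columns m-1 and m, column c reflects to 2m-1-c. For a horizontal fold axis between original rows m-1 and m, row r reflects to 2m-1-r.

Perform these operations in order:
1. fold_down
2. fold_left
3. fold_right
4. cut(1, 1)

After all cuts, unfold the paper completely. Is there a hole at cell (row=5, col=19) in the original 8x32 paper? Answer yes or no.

Op 1 fold_down: fold axis h@4; visible region now rows[4,8) x cols[0,32) = 4x32
Op 2 fold_left: fold axis v@16; visible region now rows[4,8) x cols[0,16) = 4x16
Op 3 fold_right: fold axis v@8; visible region now rows[4,8) x cols[8,16) = 4x8
Op 4 cut(1, 1): punch at orig (5,9); cuts so far [(5, 9)]; region rows[4,8) x cols[8,16) = 4x8
Unfold 1 (reflect across v@8): 2 holes -> [(5, 6), (5, 9)]
Unfold 2 (reflect across v@16): 4 holes -> [(5, 6), (5, 9), (5, 22), (5, 25)]
Unfold 3 (reflect across h@4): 8 holes -> [(2, 6), (2, 9), (2, 22), (2, 25), (5, 6), (5, 9), (5, 22), (5, 25)]
Holes: [(2, 6), (2, 9), (2, 22), (2, 25), (5, 6), (5, 9), (5, 22), (5, 25)]

Answer: no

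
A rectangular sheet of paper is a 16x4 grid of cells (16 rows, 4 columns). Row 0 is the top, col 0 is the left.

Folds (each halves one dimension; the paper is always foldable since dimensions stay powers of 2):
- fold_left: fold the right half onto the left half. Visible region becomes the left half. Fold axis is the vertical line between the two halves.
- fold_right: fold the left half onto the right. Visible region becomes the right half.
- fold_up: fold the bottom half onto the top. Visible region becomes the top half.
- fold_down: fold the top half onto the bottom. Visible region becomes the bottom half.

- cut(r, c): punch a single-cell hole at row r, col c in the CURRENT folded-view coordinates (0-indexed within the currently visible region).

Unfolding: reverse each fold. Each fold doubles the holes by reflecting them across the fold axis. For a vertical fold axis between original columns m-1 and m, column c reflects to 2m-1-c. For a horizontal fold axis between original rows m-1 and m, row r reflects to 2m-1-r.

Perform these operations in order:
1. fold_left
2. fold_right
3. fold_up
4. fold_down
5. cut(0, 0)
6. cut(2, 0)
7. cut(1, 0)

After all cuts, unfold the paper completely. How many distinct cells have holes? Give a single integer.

Answer: 48

Derivation:
Op 1 fold_left: fold axis v@2; visible region now rows[0,16) x cols[0,2) = 16x2
Op 2 fold_right: fold axis v@1; visible region now rows[0,16) x cols[1,2) = 16x1
Op 3 fold_up: fold axis h@8; visible region now rows[0,8) x cols[1,2) = 8x1
Op 4 fold_down: fold axis h@4; visible region now rows[4,8) x cols[1,2) = 4x1
Op 5 cut(0, 0): punch at orig (4,1); cuts so far [(4, 1)]; region rows[4,8) x cols[1,2) = 4x1
Op 6 cut(2, 0): punch at orig (6,1); cuts so far [(4, 1), (6, 1)]; region rows[4,8) x cols[1,2) = 4x1
Op 7 cut(1, 0): punch at orig (5,1); cuts so far [(4, 1), (5, 1), (6, 1)]; region rows[4,8) x cols[1,2) = 4x1
Unfold 1 (reflect across h@4): 6 holes -> [(1, 1), (2, 1), (3, 1), (4, 1), (5, 1), (6, 1)]
Unfold 2 (reflect across h@8): 12 holes -> [(1, 1), (2, 1), (3, 1), (4, 1), (5, 1), (6, 1), (9, 1), (10, 1), (11, 1), (12, 1), (13, 1), (14, 1)]
Unfold 3 (reflect across v@1): 24 holes -> [(1, 0), (1, 1), (2, 0), (2, 1), (3, 0), (3, 1), (4, 0), (4, 1), (5, 0), (5, 1), (6, 0), (6, 1), (9, 0), (9, 1), (10, 0), (10, 1), (11, 0), (11, 1), (12, 0), (12, 1), (13, 0), (13, 1), (14, 0), (14, 1)]
Unfold 4 (reflect across v@2): 48 holes -> [(1, 0), (1, 1), (1, 2), (1, 3), (2, 0), (2, 1), (2, 2), (2, 3), (3, 0), (3, 1), (3, 2), (3, 3), (4, 0), (4, 1), (4, 2), (4, 3), (5, 0), (5, 1), (5, 2), (5, 3), (6, 0), (6, 1), (6, 2), (6, 3), (9, 0), (9, 1), (9, 2), (9, 3), (10, 0), (10, 1), (10, 2), (10, 3), (11, 0), (11, 1), (11, 2), (11, 3), (12, 0), (12, 1), (12, 2), (12, 3), (13, 0), (13, 1), (13, 2), (13, 3), (14, 0), (14, 1), (14, 2), (14, 3)]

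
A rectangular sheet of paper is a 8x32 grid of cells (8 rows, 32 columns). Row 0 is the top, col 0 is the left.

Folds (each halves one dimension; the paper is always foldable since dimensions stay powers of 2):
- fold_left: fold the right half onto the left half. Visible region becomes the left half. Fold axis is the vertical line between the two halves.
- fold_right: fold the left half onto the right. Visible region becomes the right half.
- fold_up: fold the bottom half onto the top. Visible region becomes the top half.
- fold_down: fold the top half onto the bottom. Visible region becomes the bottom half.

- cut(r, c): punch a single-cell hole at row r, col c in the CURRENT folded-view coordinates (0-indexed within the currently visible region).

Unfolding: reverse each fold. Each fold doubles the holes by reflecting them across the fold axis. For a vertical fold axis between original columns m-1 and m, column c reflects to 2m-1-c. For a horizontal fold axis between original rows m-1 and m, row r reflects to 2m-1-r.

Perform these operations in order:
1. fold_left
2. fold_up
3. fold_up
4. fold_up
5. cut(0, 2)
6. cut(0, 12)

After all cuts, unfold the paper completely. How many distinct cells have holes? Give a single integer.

Op 1 fold_left: fold axis v@16; visible region now rows[0,8) x cols[0,16) = 8x16
Op 2 fold_up: fold axis h@4; visible region now rows[0,4) x cols[0,16) = 4x16
Op 3 fold_up: fold axis h@2; visible region now rows[0,2) x cols[0,16) = 2x16
Op 4 fold_up: fold axis h@1; visible region now rows[0,1) x cols[0,16) = 1x16
Op 5 cut(0, 2): punch at orig (0,2); cuts so far [(0, 2)]; region rows[0,1) x cols[0,16) = 1x16
Op 6 cut(0, 12): punch at orig (0,12); cuts so far [(0, 2), (0, 12)]; region rows[0,1) x cols[0,16) = 1x16
Unfold 1 (reflect across h@1): 4 holes -> [(0, 2), (0, 12), (1, 2), (1, 12)]
Unfold 2 (reflect across h@2): 8 holes -> [(0, 2), (0, 12), (1, 2), (1, 12), (2, 2), (2, 12), (3, 2), (3, 12)]
Unfold 3 (reflect across h@4): 16 holes -> [(0, 2), (0, 12), (1, 2), (1, 12), (2, 2), (2, 12), (3, 2), (3, 12), (4, 2), (4, 12), (5, 2), (5, 12), (6, 2), (6, 12), (7, 2), (7, 12)]
Unfold 4 (reflect across v@16): 32 holes -> [(0, 2), (0, 12), (0, 19), (0, 29), (1, 2), (1, 12), (1, 19), (1, 29), (2, 2), (2, 12), (2, 19), (2, 29), (3, 2), (3, 12), (3, 19), (3, 29), (4, 2), (4, 12), (4, 19), (4, 29), (5, 2), (5, 12), (5, 19), (5, 29), (6, 2), (6, 12), (6, 19), (6, 29), (7, 2), (7, 12), (7, 19), (7, 29)]

Answer: 32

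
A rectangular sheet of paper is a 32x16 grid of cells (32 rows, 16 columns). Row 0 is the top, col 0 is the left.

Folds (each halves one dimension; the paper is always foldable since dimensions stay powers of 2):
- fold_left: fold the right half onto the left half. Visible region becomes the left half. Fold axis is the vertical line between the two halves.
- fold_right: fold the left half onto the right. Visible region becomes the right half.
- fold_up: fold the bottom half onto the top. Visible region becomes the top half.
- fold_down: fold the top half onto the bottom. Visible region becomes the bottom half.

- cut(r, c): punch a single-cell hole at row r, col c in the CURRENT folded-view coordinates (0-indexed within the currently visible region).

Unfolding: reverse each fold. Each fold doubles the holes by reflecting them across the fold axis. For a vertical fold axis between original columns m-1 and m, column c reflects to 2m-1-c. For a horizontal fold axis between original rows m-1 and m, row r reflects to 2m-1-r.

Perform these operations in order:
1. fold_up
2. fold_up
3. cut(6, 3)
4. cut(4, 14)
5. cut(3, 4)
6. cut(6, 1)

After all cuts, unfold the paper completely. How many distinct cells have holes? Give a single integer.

Answer: 16

Derivation:
Op 1 fold_up: fold axis h@16; visible region now rows[0,16) x cols[0,16) = 16x16
Op 2 fold_up: fold axis h@8; visible region now rows[0,8) x cols[0,16) = 8x16
Op 3 cut(6, 3): punch at orig (6,3); cuts so far [(6, 3)]; region rows[0,8) x cols[0,16) = 8x16
Op 4 cut(4, 14): punch at orig (4,14); cuts so far [(4, 14), (6, 3)]; region rows[0,8) x cols[0,16) = 8x16
Op 5 cut(3, 4): punch at orig (3,4); cuts so far [(3, 4), (4, 14), (6, 3)]; region rows[0,8) x cols[0,16) = 8x16
Op 6 cut(6, 1): punch at orig (6,1); cuts so far [(3, 4), (4, 14), (6, 1), (6, 3)]; region rows[0,8) x cols[0,16) = 8x16
Unfold 1 (reflect across h@8): 8 holes -> [(3, 4), (4, 14), (6, 1), (6, 3), (9, 1), (9, 3), (11, 14), (12, 4)]
Unfold 2 (reflect across h@16): 16 holes -> [(3, 4), (4, 14), (6, 1), (6, 3), (9, 1), (9, 3), (11, 14), (12, 4), (19, 4), (20, 14), (22, 1), (22, 3), (25, 1), (25, 3), (27, 14), (28, 4)]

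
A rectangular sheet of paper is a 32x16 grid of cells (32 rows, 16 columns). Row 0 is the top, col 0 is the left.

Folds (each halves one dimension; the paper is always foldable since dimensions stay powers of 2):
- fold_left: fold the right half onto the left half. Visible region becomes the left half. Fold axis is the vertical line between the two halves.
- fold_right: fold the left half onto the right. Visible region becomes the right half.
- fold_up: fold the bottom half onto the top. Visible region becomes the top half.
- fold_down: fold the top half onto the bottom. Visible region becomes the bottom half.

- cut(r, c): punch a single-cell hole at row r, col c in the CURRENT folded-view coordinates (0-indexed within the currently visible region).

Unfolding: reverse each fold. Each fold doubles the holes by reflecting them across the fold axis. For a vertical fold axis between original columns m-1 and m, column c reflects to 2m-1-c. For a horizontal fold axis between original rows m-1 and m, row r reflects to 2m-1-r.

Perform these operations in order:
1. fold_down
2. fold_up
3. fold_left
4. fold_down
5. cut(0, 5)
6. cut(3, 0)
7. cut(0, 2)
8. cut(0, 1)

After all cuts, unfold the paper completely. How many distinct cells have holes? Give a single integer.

Answer: 64

Derivation:
Op 1 fold_down: fold axis h@16; visible region now rows[16,32) x cols[0,16) = 16x16
Op 2 fold_up: fold axis h@24; visible region now rows[16,24) x cols[0,16) = 8x16
Op 3 fold_left: fold axis v@8; visible region now rows[16,24) x cols[0,8) = 8x8
Op 4 fold_down: fold axis h@20; visible region now rows[20,24) x cols[0,8) = 4x8
Op 5 cut(0, 5): punch at orig (20,5); cuts so far [(20, 5)]; region rows[20,24) x cols[0,8) = 4x8
Op 6 cut(3, 0): punch at orig (23,0); cuts so far [(20, 5), (23, 0)]; region rows[20,24) x cols[0,8) = 4x8
Op 7 cut(0, 2): punch at orig (20,2); cuts so far [(20, 2), (20, 5), (23, 0)]; region rows[20,24) x cols[0,8) = 4x8
Op 8 cut(0, 1): punch at orig (20,1); cuts so far [(20, 1), (20, 2), (20, 5), (23, 0)]; region rows[20,24) x cols[0,8) = 4x8
Unfold 1 (reflect across h@20): 8 holes -> [(16, 0), (19, 1), (19, 2), (19, 5), (20, 1), (20, 2), (20, 5), (23, 0)]
Unfold 2 (reflect across v@8): 16 holes -> [(16, 0), (16, 15), (19, 1), (19, 2), (19, 5), (19, 10), (19, 13), (19, 14), (20, 1), (20, 2), (20, 5), (20, 10), (20, 13), (20, 14), (23, 0), (23, 15)]
Unfold 3 (reflect across h@24): 32 holes -> [(16, 0), (16, 15), (19, 1), (19, 2), (19, 5), (19, 10), (19, 13), (19, 14), (20, 1), (20, 2), (20, 5), (20, 10), (20, 13), (20, 14), (23, 0), (23, 15), (24, 0), (24, 15), (27, 1), (27, 2), (27, 5), (27, 10), (27, 13), (27, 14), (28, 1), (28, 2), (28, 5), (28, 10), (28, 13), (28, 14), (31, 0), (31, 15)]
Unfold 4 (reflect across h@16): 64 holes -> [(0, 0), (0, 15), (3, 1), (3, 2), (3, 5), (3, 10), (3, 13), (3, 14), (4, 1), (4, 2), (4, 5), (4, 10), (4, 13), (4, 14), (7, 0), (7, 15), (8, 0), (8, 15), (11, 1), (11, 2), (11, 5), (11, 10), (11, 13), (11, 14), (12, 1), (12, 2), (12, 5), (12, 10), (12, 13), (12, 14), (15, 0), (15, 15), (16, 0), (16, 15), (19, 1), (19, 2), (19, 5), (19, 10), (19, 13), (19, 14), (20, 1), (20, 2), (20, 5), (20, 10), (20, 13), (20, 14), (23, 0), (23, 15), (24, 0), (24, 15), (27, 1), (27, 2), (27, 5), (27, 10), (27, 13), (27, 14), (28, 1), (28, 2), (28, 5), (28, 10), (28, 13), (28, 14), (31, 0), (31, 15)]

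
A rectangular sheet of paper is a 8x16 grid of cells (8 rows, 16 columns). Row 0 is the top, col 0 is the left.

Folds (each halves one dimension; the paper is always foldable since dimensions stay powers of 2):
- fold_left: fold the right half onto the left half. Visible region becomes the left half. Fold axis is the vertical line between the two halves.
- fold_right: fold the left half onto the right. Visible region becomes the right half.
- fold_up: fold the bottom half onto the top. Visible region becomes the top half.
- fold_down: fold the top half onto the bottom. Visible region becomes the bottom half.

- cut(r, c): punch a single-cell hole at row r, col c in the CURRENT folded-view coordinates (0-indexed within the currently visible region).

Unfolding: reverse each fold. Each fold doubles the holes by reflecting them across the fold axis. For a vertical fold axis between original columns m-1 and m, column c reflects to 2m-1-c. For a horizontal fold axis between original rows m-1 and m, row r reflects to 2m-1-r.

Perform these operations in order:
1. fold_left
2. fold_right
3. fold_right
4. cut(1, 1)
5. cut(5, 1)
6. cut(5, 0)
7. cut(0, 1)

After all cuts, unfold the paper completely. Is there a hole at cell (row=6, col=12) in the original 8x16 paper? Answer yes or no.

Answer: no

Derivation:
Op 1 fold_left: fold axis v@8; visible region now rows[0,8) x cols[0,8) = 8x8
Op 2 fold_right: fold axis v@4; visible region now rows[0,8) x cols[4,8) = 8x4
Op 3 fold_right: fold axis v@6; visible region now rows[0,8) x cols[6,8) = 8x2
Op 4 cut(1, 1): punch at orig (1,7); cuts so far [(1, 7)]; region rows[0,8) x cols[6,8) = 8x2
Op 5 cut(5, 1): punch at orig (5,7); cuts so far [(1, 7), (5, 7)]; region rows[0,8) x cols[6,8) = 8x2
Op 6 cut(5, 0): punch at orig (5,6); cuts so far [(1, 7), (5, 6), (5, 7)]; region rows[0,8) x cols[6,8) = 8x2
Op 7 cut(0, 1): punch at orig (0,7); cuts so far [(0, 7), (1, 7), (5, 6), (5, 7)]; region rows[0,8) x cols[6,8) = 8x2
Unfold 1 (reflect across v@6): 8 holes -> [(0, 4), (0, 7), (1, 4), (1, 7), (5, 4), (5, 5), (5, 6), (5, 7)]
Unfold 2 (reflect across v@4): 16 holes -> [(0, 0), (0, 3), (0, 4), (0, 7), (1, 0), (1, 3), (1, 4), (1, 7), (5, 0), (5, 1), (5, 2), (5, 3), (5, 4), (5, 5), (5, 6), (5, 7)]
Unfold 3 (reflect across v@8): 32 holes -> [(0, 0), (0, 3), (0, 4), (0, 7), (0, 8), (0, 11), (0, 12), (0, 15), (1, 0), (1, 3), (1, 4), (1, 7), (1, 8), (1, 11), (1, 12), (1, 15), (5, 0), (5, 1), (5, 2), (5, 3), (5, 4), (5, 5), (5, 6), (5, 7), (5, 8), (5, 9), (5, 10), (5, 11), (5, 12), (5, 13), (5, 14), (5, 15)]
Holes: [(0, 0), (0, 3), (0, 4), (0, 7), (0, 8), (0, 11), (0, 12), (0, 15), (1, 0), (1, 3), (1, 4), (1, 7), (1, 8), (1, 11), (1, 12), (1, 15), (5, 0), (5, 1), (5, 2), (5, 3), (5, 4), (5, 5), (5, 6), (5, 7), (5, 8), (5, 9), (5, 10), (5, 11), (5, 12), (5, 13), (5, 14), (5, 15)]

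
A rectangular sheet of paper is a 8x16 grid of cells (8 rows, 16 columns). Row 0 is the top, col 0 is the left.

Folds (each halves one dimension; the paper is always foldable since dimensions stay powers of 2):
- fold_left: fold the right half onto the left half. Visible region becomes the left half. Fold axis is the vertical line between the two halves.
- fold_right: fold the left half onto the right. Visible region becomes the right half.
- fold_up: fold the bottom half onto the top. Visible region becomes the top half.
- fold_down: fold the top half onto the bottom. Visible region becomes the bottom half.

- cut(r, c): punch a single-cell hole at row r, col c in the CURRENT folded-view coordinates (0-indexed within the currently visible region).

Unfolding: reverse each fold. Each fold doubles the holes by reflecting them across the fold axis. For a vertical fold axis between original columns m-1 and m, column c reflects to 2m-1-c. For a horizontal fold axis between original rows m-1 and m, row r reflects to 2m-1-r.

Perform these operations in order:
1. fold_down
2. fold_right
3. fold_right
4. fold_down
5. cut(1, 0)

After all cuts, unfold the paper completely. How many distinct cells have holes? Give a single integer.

Answer: 16

Derivation:
Op 1 fold_down: fold axis h@4; visible region now rows[4,8) x cols[0,16) = 4x16
Op 2 fold_right: fold axis v@8; visible region now rows[4,8) x cols[8,16) = 4x8
Op 3 fold_right: fold axis v@12; visible region now rows[4,8) x cols[12,16) = 4x4
Op 4 fold_down: fold axis h@6; visible region now rows[6,8) x cols[12,16) = 2x4
Op 5 cut(1, 0): punch at orig (7,12); cuts so far [(7, 12)]; region rows[6,8) x cols[12,16) = 2x4
Unfold 1 (reflect across h@6): 2 holes -> [(4, 12), (7, 12)]
Unfold 2 (reflect across v@12): 4 holes -> [(4, 11), (4, 12), (7, 11), (7, 12)]
Unfold 3 (reflect across v@8): 8 holes -> [(4, 3), (4, 4), (4, 11), (4, 12), (7, 3), (7, 4), (7, 11), (7, 12)]
Unfold 4 (reflect across h@4): 16 holes -> [(0, 3), (0, 4), (0, 11), (0, 12), (3, 3), (3, 4), (3, 11), (3, 12), (4, 3), (4, 4), (4, 11), (4, 12), (7, 3), (7, 4), (7, 11), (7, 12)]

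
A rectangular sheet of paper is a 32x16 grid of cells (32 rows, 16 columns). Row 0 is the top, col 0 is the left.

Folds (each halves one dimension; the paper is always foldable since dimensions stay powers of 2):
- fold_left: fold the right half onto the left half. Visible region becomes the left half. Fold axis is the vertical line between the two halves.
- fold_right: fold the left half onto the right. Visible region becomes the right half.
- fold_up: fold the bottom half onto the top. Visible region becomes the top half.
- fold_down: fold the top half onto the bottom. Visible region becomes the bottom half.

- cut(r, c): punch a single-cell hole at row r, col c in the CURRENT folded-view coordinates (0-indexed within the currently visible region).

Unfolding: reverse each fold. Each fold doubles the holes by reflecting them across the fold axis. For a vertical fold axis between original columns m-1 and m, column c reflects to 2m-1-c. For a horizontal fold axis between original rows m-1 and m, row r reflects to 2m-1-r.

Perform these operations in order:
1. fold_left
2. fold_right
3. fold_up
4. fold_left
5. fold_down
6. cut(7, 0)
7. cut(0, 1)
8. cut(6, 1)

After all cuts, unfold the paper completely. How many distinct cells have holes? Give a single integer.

Answer: 96

Derivation:
Op 1 fold_left: fold axis v@8; visible region now rows[0,32) x cols[0,8) = 32x8
Op 2 fold_right: fold axis v@4; visible region now rows[0,32) x cols[4,8) = 32x4
Op 3 fold_up: fold axis h@16; visible region now rows[0,16) x cols[4,8) = 16x4
Op 4 fold_left: fold axis v@6; visible region now rows[0,16) x cols[4,6) = 16x2
Op 5 fold_down: fold axis h@8; visible region now rows[8,16) x cols[4,6) = 8x2
Op 6 cut(7, 0): punch at orig (15,4); cuts so far [(15, 4)]; region rows[8,16) x cols[4,6) = 8x2
Op 7 cut(0, 1): punch at orig (8,5); cuts so far [(8, 5), (15, 4)]; region rows[8,16) x cols[4,6) = 8x2
Op 8 cut(6, 1): punch at orig (14,5); cuts so far [(8, 5), (14, 5), (15, 4)]; region rows[8,16) x cols[4,6) = 8x2
Unfold 1 (reflect across h@8): 6 holes -> [(0, 4), (1, 5), (7, 5), (8, 5), (14, 5), (15, 4)]
Unfold 2 (reflect across v@6): 12 holes -> [(0, 4), (0, 7), (1, 5), (1, 6), (7, 5), (7, 6), (8, 5), (8, 6), (14, 5), (14, 6), (15, 4), (15, 7)]
Unfold 3 (reflect across h@16): 24 holes -> [(0, 4), (0, 7), (1, 5), (1, 6), (7, 5), (7, 6), (8, 5), (8, 6), (14, 5), (14, 6), (15, 4), (15, 7), (16, 4), (16, 7), (17, 5), (17, 6), (23, 5), (23, 6), (24, 5), (24, 6), (30, 5), (30, 6), (31, 4), (31, 7)]
Unfold 4 (reflect across v@4): 48 holes -> [(0, 0), (0, 3), (0, 4), (0, 7), (1, 1), (1, 2), (1, 5), (1, 6), (7, 1), (7, 2), (7, 5), (7, 6), (8, 1), (8, 2), (8, 5), (8, 6), (14, 1), (14, 2), (14, 5), (14, 6), (15, 0), (15, 3), (15, 4), (15, 7), (16, 0), (16, 3), (16, 4), (16, 7), (17, 1), (17, 2), (17, 5), (17, 6), (23, 1), (23, 2), (23, 5), (23, 6), (24, 1), (24, 2), (24, 5), (24, 6), (30, 1), (30, 2), (30, 5), (30, 6), (31, 0), (31, 3), (31, 4), (31, 7)]
Unfold 5 (reflect across v@8): 96 holes -> [(0, 0), (0, 3), (0, 4), (0, 7), (0, 8), (0, 11), (0, 12), (0, 15), (1, 1), (1, 2), (1, 5), (1, 6), (1, 9), (1, 10), (1, 13), (1, 14), (7, 1), (7, 2), (7, 5), (7, 6), (7, 9), (7, 10), (7, 13), (7, 14), (8, 1), (8, 2), (8, 5), (8, 6), (8, 9), (8, 10), (8, 13), (8, 14), (14, 1), (14, 2), (14, 5), (14, 6), (14, 9), (14, 10), (14, 13), (14, 14), (15, 0), (15, 3), (15, 4), (15, 7), (15, 8), (15, 11), (15, 12), (15, 15), (16, 0), (16, 3), (16, 4), (16, 7), (16, 8), (16, 11), (16, 12), (16, 15), (17, 1), (17, 2), (17, 5), (17, 6), (17, 9), (17, 10), (17, 13), (17, 14), (23, 1), (23, 2), (23, 5), (23, 6), (23, 9), (23, 10), (23, 13), (23, 14), (24, 1), (24, 2), (24, 5), (24, 6), (24, 9), (24, 10), (24, 13), (24, 14), (30, 1), (30, 2), (30, 5), (30, 6), (30, 9), (30, 10), (30, 13), (30, 14), (31, 0), (31, 3), (31, 4), (31, 7), (31, 8), (31, 11), (31, 12), (31, 15)]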